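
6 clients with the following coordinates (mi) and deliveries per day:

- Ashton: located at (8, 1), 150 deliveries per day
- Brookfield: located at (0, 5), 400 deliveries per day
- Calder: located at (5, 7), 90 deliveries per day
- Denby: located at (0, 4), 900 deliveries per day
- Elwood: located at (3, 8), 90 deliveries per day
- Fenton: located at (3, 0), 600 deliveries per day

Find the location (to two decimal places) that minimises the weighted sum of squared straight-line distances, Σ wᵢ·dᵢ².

(1.67, 3.18)

The minimiser of Σwᵢ‖p−pᵢ‖² is the weighted centroid p* = (Σwᵢpᵢ)/(Σwᵢ).
Σwᵢ = 2230.
Σwᵢxᵢ = 150·8 + 400·0 + 90·5 + 900·0 + 90·3 + 600·3 = 3720.
Σwᵢyᵢ = 150·1 + 400·5 + 90·7 + 900·4 + 90·8 + 600·0 = 7100.
x* = 3720/2230 = 1.67, y* = 7100/2230 = 3.18.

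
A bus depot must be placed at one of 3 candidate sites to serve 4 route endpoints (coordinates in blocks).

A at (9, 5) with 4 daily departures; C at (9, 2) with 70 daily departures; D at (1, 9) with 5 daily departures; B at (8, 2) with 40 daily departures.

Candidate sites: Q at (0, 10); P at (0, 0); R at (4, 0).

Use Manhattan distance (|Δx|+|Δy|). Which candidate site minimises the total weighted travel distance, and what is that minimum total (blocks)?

R, total 830 blocks

Total weighted distance at each candidate:
  Q (0, 10): total = 1896
  P (0, 0): total = 1276
  R (4, 0): total = 830
Minimum is at R with total 830 blocks.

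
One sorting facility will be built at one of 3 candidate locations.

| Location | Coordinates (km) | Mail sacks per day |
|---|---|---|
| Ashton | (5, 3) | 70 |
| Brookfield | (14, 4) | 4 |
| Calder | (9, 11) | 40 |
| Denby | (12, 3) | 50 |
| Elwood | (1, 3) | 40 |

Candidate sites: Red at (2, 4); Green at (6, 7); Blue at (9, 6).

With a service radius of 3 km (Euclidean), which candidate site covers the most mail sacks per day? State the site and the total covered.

Coverage radius r = 3 km; a point is covered iff (Δx)²+(Δy)² ≤ 3² = 9.
  Red (2, 4): covers {Elwood} → 40
  Green (6, 7): covers {none} → 0
  Blue (9, 6): covers {none} → 0
Maximum coverage at Red: 40 mail sacks per day.

Red, covering 40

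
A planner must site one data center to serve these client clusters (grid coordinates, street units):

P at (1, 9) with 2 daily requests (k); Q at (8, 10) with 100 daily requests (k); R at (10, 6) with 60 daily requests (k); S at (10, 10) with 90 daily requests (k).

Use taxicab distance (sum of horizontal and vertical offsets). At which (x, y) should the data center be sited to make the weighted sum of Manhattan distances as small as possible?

(10, 10)

Manhattan distance separates: Σwᵢ(|x−xᵢ|+|y−yᵢ|) = Σwᵢ|x−xᵢ| + Σwᵢ|y−yᵢ|, so x and y are optimised independently as 1-D weighted medians.
Total weight W = 252; half = 126.
x-coordinate, sorted with cumulative weight:
  x=1 (P, w=2) cum 2
  x=8 (Q, w=100) cum 102
  x=10 (R, w=60) cum 162  ← median
  x=10 (S, w=90) cum 252
⇒ x* = 10
y-coordinate, sorted with cumulative weight:
  y=6 (R, w=60) cum 60
  y=9 (P, w=2) cum 62
  y=10 (Q, w=100) cum 162  ← median
  y=10 (S, w=90) cum 252
⇒ y* = 10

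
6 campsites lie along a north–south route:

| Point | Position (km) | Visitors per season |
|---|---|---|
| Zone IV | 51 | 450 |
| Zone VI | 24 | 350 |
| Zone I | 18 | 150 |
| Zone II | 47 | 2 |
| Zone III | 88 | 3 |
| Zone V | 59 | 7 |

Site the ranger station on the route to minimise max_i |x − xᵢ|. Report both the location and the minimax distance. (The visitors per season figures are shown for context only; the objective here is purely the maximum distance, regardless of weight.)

The 1-center on a line is the midpoint of the two extreme points: leftmost at 18, rightmost at 88.
Optimal location = (18 + 88)/2 = 53; maximum distance = (88 − 18)/2 = 35.

location 53, max distance 35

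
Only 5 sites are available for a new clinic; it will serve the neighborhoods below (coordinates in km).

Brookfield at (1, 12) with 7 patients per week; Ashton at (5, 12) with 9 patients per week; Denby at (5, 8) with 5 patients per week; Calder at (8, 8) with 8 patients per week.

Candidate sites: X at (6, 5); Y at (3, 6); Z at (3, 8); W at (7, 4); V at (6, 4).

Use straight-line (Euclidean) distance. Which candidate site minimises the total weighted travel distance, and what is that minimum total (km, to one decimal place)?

Z, total 121.6 km

Total weighted distance at each candidate:
  X (6, 5): total = 168.5
  Y (3, 6): total = 158.4
  Z (3, 8): total = 121.6
  W (7, 4): total = 199.6
  V (6, 4): total = 195.0
Minimum is at Z with total 121.6 km.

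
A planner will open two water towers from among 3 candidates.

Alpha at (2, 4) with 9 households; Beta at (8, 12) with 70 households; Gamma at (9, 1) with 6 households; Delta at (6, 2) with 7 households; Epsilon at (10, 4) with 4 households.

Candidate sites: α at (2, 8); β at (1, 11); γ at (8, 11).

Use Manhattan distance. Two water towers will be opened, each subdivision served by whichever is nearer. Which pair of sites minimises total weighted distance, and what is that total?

Evaluate every pair (each demand assigned to the nearer of the two):
  {α, γ}: total = 278
  {β, γ}: total = 321
  {α, β}: total = 798
Best pair: {α, γ} with total 278.

{α, γ}, total 278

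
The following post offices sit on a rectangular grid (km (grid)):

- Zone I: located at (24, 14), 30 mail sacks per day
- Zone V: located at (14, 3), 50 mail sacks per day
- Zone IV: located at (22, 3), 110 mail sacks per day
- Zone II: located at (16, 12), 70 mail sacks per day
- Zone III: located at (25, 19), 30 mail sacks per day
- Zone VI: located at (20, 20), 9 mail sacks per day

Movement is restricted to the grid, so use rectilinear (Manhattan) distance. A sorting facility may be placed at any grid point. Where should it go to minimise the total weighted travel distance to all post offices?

Manhattan distance separates: Σwᵢ(|x−xᵢ|+|y−yᵢ|) = Σwᵢ|x−xᵢ| + Σwᵢ|y−yᵢ|, so x and y are optimised independently as 1-D weighted medians.
Total weight W = 299; half = 149.5.
x-coordinate, sorted with cumulative weight:
  x=14 (Zone V, w=50) cum 50
  x=16 (Zone II, w=70) cum 120
  x=20 (Zone VI, w=9) cum 129
  x=22 (Zone IV, w=110) cum 239  ← median
  x=24 (Zone I, w=30) cum 269
  x=25 (Zone III, w=30) cum 299
⇒ x* = 22
y-coordinate, sorted with cumulative weight:
  y=3 (Zone V, w=50) cum 50
  y=3 (Zone IV, w=110) cum 160  ← median
  y=12 (Zone II, w=70) cum 230
  y=14 (Zone I, w=30) cum 260
  y=19 (Zone III, w=30) cum 290
  y=20 (Zone VI, w=9) cum 299
⇒ y* = 3

(22, 3)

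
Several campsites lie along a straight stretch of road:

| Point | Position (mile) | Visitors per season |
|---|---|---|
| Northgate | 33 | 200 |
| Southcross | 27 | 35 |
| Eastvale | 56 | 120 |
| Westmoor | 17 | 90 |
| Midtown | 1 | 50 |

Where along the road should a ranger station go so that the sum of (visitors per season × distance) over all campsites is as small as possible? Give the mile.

For a sum of weighted absolute distances on a line, the optimum is the weighted median (not the mean). Total weight W = 495; half-weight = 247.5.
Sort by position and accumulate weight:
  mile 1 (Midtown, w=50) → cum 50
  mile 17 (Westmoor, w=90) → cum 140
  mile 27 (Southcross, w=35) → cum 175
  mile 33 (Northgate, w=200) → cum 375  ≥ 247.5 → median here
  mile 56 (Eastvale, w=120) → cum 495
Optimal location: mile 33.

x = 33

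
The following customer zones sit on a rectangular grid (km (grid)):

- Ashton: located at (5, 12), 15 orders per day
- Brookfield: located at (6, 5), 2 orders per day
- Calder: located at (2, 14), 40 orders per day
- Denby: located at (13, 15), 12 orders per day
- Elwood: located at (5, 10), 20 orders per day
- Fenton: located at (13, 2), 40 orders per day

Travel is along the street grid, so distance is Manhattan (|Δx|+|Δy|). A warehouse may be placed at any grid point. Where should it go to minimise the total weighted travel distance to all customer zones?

(5, 12)

Manhattan distance separates: Σwᵢ(|x−xᵢ|+|y−yᵢ|) = Σwᵢ|x−xᵢ| + Σwᵢ|y−yᵢ|, so x and y are optimised independently as 1-D weighted medians.
Total weight W = 129; half = 64.5.
x-coordinate, sorted with cumulative weight:
  x=2 (Calder, w=40) cum 40
  x=5 (Ashton, w=15) cum 55
  x=5 (Elwood, w=20) cum 75  ← median
  x=6 (Brookfield, w=2) cum 77
  x=13 (Denby, w=12) cum 89
  x=13 (Fenton, w=40) cum 129
⇒ x* = 5
y-coordinate, sorted with cumulative weight:
  y=2 (Fenton, w=40) cum 40
  y=5 (Brookfield, w=2) cum 42
  y=10 (Elwood, w=20) cum 62
  y=12 (Ashton, w=15) cum 77  ← median
  y=14 (Calder, w=40) cum 117
  y=15 (Denby, w=12) cum 129
⇒ y* = 12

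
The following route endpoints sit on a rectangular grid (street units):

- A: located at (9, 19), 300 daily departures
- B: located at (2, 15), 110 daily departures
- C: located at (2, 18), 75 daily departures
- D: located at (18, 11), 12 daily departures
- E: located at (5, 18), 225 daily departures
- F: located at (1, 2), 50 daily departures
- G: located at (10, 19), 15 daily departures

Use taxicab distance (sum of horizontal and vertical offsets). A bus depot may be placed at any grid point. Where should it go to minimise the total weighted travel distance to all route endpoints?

Manhattan distance separates: Σwᵢ(|x−xᵢ|+|y−yᵢ|) = Σwᵢ|x−xᵢ| + Σwᵢ|y−yᵢ|, so x and y are optimised independently as 1-D weighted medians.
Total weight W = 787; half = 393.5.
x-coordinate, sorted with cumulative weight:
  x=1 (F, w=50) cum 50
  x=2 (B, w=110) cum 160
  x=2 (C, w=75) cum 235
  x=5 (E, w=225) cum 460  ← median
  x=9 (A, w=300) cum 760
  x=10 (G, w=15) cum 775
  x=18 (D, w=12) cum 787
⇒ x* = 5
y-coordinate, sorted with cumulative weight:
  y=2 (F, w=50) cum 50
  y=11 (D, w=12) cum 62
  y=15 (B, w=110) cum 172
  y=18 (C, w=75) cum 247
  y=18 (E, w=225) cum 472  ← median
  y=19 (A, w=300) cum 772
  y=19 (G, w=15) cum 787
⇒ y* = 18

(5, 18)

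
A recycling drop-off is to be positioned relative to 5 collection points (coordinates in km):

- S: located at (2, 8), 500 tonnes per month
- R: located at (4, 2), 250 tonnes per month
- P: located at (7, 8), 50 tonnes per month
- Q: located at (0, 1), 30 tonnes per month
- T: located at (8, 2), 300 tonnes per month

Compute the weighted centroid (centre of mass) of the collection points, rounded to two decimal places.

The minimiser of Σwᵢ‖p−pᵢ‖² is the weighted centroid p* = (Σwᵢpᵢ)/(Σwᵢ).
Σwᵢ = 1130.
Σwᵢxᵢ = 500·2 + 250·4 + 50·7 + 30·0 + 300·8 = 4750.
Σwᵢyᵢ = 500·8 + 250·2 + 50·8 + 30·1 + 300·2 = 5530.
x* = 4750/1130 = 4.20, y* = 5530/1130 = 4.89.

(4.20, 4.89)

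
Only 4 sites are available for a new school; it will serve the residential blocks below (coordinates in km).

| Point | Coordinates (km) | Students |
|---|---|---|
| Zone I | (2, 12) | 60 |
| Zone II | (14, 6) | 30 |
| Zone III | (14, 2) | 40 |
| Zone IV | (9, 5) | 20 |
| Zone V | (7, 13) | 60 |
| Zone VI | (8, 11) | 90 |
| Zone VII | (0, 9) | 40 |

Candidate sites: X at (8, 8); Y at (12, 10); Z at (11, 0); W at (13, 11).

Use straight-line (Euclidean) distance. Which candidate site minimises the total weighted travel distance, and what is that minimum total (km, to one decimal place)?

X, total 1923.5 km

Total weighted distance at each candidate:
  X (8, 8): total = 1923.5
  Y (12, 10): total = 2395.1
  Z (11, 0): total = 3763.9
  W (13, 11): total = 2677.7
Minimum is at X with total 1923.5 km.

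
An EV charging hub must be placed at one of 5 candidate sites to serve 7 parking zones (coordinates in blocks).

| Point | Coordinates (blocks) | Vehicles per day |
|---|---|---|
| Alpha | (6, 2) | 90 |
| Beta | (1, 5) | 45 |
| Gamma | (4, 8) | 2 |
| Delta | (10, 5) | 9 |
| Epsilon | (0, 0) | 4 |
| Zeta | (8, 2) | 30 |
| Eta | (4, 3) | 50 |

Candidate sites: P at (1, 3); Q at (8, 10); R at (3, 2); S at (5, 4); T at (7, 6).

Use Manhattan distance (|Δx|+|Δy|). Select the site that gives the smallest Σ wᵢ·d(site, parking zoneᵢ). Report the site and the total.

Total weighted distance at each candidate:
  P (1, 3): total = 1151
  Q (8, 10): total = 2377
  R (3, 2): total = 869
  S (5, 4): total = 845
  T (7, 6): total = 1313
Minimum is at S with total 845 blocks.

S, total 845 blocks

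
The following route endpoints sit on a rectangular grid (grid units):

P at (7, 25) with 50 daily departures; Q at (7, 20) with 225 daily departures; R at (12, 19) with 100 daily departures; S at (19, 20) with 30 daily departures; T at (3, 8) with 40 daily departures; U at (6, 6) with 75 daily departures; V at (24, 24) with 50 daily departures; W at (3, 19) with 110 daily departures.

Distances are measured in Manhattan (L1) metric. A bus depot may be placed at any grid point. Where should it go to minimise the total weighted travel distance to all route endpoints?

Manhattan distance separates: Σwᵢ(|x−xᵢ|+|y−yᵢ|) = Σwᵢ|x−xᵢ| + Σwᵢ|y−yᵢ|, so x and y are optimised independently as 1-D weighted medians.
Total weight W = 680; half = 340.
x-coordinate, sorted with cumulative weight:
  x=3 (T, w=40) cum 40
  x=3 (W, w=110) cum 150
  x=6 (U, w=75) cum 225
  x=7 (P, w=50) cum 275
  x=7 (Q, w=225) cum 500  ← median
  x=12 (R, w=100) cum 600
  x=19 (S, w=30) cum 630
  x=24 (V, w=50) cum 680
⇒ x* = 7
y-coordinate, sorted with cumulative weight:
  y=6 (U, w=75) cum 75
  y=8 (T, w=40) cum 115
  y=19 (R, w=100) cum 215
  y=19 (W, w=110) cum 325
  y=20 (Q, w=225) cum 550  ← median
  y=20 (S, w=30) cum 580
  y=24 (V, w=50) cum 630
  y=25 (P, w=50) cum 680
⇒ y* = 20

(7, 20)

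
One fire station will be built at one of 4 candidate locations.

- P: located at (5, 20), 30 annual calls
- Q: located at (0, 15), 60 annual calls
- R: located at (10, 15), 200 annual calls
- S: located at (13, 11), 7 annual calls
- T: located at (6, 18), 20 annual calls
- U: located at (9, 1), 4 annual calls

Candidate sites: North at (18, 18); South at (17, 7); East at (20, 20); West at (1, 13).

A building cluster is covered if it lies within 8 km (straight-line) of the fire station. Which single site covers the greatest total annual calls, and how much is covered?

Coverage radius r = 8 km; a point is covered iff (Δx)²+(Δy)² ≤ 8² = 64.
  North (18, 18): covers {none} → 0
  South (17, 7): covers {S} → 7
  East (20, 20): covers {none} → 0
  West (1, 13): covers {Q, T} → 80
Maximum coverage at West: 80 annual calls.

West, covering 80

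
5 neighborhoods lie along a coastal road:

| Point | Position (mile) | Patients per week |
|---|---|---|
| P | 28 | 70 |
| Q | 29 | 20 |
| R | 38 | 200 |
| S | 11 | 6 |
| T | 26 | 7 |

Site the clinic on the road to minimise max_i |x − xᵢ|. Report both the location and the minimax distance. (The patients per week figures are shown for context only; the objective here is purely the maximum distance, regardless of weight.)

The 1-center on a line is the midpoint of the two extreme points: leftmost at 11, rightmost at 38.
Optimal location = (11 + 38)/2 = 24.5; maximum distance = (38 − 11)/2 = 13.5.

location 24.5, max distance 13.5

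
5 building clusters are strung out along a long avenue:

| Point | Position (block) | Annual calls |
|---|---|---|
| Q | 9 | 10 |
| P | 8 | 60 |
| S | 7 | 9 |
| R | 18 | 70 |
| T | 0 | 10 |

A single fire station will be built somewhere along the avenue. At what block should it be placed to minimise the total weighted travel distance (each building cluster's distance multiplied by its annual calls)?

x = 9

For a sum of weighted absolute distances on a line, the optimum is the weighted median (not the mean). Total weight W = 159; half-weight = 79.5.
Sort by position and accumulate weight:
  block 0 (T, w=10) → cum 10
  block 7 (S, w=9) → cum 19
  block 8 (P, w=60) → cum 79
  block 9 (Q, w=10) → cum 89  ≥ 79.5 → median here
  block 18 (R, w=70) → cum 159
Optimal location: block 9.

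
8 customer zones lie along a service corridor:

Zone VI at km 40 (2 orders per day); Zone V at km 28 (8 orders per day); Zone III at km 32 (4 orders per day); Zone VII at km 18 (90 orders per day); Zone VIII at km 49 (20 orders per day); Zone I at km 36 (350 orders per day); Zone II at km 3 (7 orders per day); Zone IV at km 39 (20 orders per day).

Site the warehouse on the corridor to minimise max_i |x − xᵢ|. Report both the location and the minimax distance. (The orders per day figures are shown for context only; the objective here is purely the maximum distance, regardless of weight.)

location 26, max distance 23

The 1-center on a line is the midpoint of the two extreme points: leftmost at 3, rightmost at 49.
Optimal location = (3 + 49)/2 = 26; maximum distance = (49 − 3)/2 = 23.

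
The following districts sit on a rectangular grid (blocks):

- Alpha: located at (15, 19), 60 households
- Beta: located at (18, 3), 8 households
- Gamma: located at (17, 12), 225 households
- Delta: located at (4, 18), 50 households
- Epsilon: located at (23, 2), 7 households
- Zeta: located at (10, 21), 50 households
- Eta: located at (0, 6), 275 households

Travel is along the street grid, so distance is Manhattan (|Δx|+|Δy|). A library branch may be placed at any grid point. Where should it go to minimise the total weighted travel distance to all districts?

Manhattan distance separates: Σwᵢ(|x−xᵢ|+|y−yᵢ|) = Σwᵢ|x−xᵢ| + Σwᵢ|y−yᵢ|, so x and y are optimised independently as 1-D weighted medians.
Total weight W = 675; half = 337.5.
x-coordinate, sorted with cumulative weight:
  x=0 (Eta, w=275) cum 275
  x=4 (Delta, w=50) cum 325
  x=10 (Zeta, w=50) cum 375  ← median
  x=15 (Alpha, w=60) cum 435
  x=17 (Gamma, w=225) cum 660
  x=18 (Beta, w=8) cum 668
  x=23 (Epsilon, w=7) cum 675
⇒ x* = 10
y-coordinate, sorted with cumulative weight:
  y=2 (Epsilon, w=7) cum 7
  y=3 (Beta, w=8) cum 15
  y=6 (Eta, w=275) cum 290
  y=12 (Gamma, w=225) cum 515  ← median
  y=18 (Delta, w=50) cum 565
  y=19 (Alpha, w=60) cum 625
  y=21 (Zeta, w=50) cum 675
⇒ y* = 12

(10, 12)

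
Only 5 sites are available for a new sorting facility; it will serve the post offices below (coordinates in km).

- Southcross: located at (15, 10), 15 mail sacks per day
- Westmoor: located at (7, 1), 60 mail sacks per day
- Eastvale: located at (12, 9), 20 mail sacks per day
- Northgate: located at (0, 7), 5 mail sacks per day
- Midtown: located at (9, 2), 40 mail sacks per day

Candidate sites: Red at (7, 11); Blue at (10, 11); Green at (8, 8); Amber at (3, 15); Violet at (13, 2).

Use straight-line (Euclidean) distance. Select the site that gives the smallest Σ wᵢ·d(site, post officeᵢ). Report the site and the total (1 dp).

Total weighted distance at each candidate:
  Red (7, 11): total = 1237.7
  Blue (10, 11): total = 1175.5
  Green (8, 8): total = 899.5
  Amber (3, 15): total = 1900.4
  Violet (13, 2): total = 859.7
Minimum is at Violet with total 859.7 km.

Violet, total 859.7 km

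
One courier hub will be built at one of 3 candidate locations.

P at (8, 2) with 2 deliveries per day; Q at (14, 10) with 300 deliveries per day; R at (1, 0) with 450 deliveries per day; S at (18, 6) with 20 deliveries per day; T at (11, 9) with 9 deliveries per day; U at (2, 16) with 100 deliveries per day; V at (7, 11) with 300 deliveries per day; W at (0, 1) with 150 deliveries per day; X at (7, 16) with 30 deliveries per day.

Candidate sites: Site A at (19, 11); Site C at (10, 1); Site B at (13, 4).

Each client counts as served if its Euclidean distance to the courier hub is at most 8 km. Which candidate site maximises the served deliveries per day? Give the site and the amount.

Coverage radius r = 8 km; a point is covered iff (Δx)²+(Δy)² ≤ 8² = 64.
  Site A (19, 11): covers {Q, S} → 320
  Site C (10, 1): covers {P} → 2
  Site B (13, 4): covers {P, Q, S, T} → 331
Maximum coverage at Site B: 331 deliveries per day.

Site B, covering 331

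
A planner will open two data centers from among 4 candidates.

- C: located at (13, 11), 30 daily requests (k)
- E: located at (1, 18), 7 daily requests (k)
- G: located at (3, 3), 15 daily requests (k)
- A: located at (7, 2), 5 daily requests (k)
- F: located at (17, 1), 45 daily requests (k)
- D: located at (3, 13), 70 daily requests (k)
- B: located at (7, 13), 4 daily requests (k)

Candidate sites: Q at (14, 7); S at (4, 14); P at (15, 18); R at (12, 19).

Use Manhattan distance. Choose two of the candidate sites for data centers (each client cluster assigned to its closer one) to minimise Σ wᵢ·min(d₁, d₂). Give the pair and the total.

{Q, S}, total 1000

Evaluate every pair (each demand assigned to the nearer of the two):
  {Q, S}: total = 1000
  {S, P}: total = 1585
  {S, R}: total = 1765
  {Q, R}: total = 2018
  {Q, P}: total = 2180
  {P, R}: total = 2788
Best pair: {Q, S} with total 1000.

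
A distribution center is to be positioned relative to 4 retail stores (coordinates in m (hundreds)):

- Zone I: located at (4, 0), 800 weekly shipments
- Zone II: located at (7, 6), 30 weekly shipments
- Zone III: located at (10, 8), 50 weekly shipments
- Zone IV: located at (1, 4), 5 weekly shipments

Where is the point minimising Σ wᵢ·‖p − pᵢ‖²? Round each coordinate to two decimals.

(4.42, 0.68)

The minimiser of Σwᵢ‖p−pᵢ‖² is the weighted centroid p* = (Σwᵢpᵢ)/(Σwᵢ).
Σwᵢ = 885.
Σwᵢxᵢ = 800·4 + 30·7 + 50·10 + 5·1 = 3915.
Σwᵢyᵢ = 800·0 + 30·6 + 50·8 + 5·4 = 600.
x* = 3915/885 = 4.42, y* = 600/885 = 0.68.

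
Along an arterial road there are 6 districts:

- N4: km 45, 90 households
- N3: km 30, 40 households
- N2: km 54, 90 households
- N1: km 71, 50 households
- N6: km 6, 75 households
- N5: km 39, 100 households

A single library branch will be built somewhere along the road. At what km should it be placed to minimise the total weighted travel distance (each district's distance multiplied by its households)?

For a sum of weighted absolute distances on a line, the optimum is the weighted median (not the mean). Total weight W = 445; half-weight = 222.5.
Sort by position and accumulate weight:
  km 6 (N6, w=75) → cum 75
  km 30 (N3, w=40) → cum 115
  km 39 (N5, w=100) → cum 215
  km 45 (N4, w=90) → cum 305  ≥ 222.5 → median here
  km 54 (N2, w=90) → cum 395
  km 71 (N1, w=50) → cum 445
Optimal location: km 45.

x = 45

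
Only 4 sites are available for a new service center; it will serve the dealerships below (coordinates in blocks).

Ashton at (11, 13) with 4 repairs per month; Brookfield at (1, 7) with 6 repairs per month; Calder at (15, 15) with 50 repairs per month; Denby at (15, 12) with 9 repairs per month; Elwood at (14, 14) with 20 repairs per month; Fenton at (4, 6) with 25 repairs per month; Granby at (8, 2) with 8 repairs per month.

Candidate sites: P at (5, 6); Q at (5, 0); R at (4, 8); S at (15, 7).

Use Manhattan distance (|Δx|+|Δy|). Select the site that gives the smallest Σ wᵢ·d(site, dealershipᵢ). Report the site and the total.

Total weighted distance at each candidate:
  P (5, 6): total = 1597
  Q (5, 0): total = 2265
  R (4, 8): total = 1557
  S (15, 7): total = 1125
Minimum is at S with total 1125 blocks.

S, total 1125 blocks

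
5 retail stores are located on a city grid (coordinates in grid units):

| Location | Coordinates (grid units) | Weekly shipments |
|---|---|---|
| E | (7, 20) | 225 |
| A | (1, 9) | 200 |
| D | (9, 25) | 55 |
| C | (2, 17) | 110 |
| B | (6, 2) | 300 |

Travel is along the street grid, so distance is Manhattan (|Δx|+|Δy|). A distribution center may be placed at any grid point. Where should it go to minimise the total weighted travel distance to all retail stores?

Manhattan distance separates: Σwᵢ(|x−xᵢ|+|y−yᵢ|) = Σwᵢ|x−xᵢ| + Σwᵢ|y−yᵢ|, so x and y are optimised independently as 1-D weighted medians.
Total weight W = 890; half = 445.
x-coordinate, sorted with cumulative weight:
  x=1 (A, w=200) cum 200
  x=2 (C, w=110) cum 310
  x=6 (B, w=300) cum 610  ← median
  x=7 (E, w=225) cum 835
  x=9 (D, w=55) cum 890
⇒ x* = 6
y-coordinate, sorted with cumulative weight:
  y=2 (B, w=300) cum 300
  y=9 (A, w=200) cum 500  ← median
  y=17 (C, w=110) cum 610
  y=20 (E, w=225) cum 835
  y=25 (D, w=55) cum 890
⇒ y* = 9

(6, 9)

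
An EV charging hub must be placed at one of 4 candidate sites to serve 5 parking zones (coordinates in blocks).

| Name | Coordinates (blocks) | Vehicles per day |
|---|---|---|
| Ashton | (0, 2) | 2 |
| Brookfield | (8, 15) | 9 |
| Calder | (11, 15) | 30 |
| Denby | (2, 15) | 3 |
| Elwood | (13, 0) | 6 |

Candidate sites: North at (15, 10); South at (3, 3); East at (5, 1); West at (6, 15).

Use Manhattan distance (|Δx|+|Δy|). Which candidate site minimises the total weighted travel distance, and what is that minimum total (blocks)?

West, total 350 blocks

Total weighted distance at each candidate:
  North (15, 10): total = 550
  South (3, 3): total = 878
  East (5, 1): total = 870
  West (6, 15): total = 350
Minimum is at West with total 350 blocks.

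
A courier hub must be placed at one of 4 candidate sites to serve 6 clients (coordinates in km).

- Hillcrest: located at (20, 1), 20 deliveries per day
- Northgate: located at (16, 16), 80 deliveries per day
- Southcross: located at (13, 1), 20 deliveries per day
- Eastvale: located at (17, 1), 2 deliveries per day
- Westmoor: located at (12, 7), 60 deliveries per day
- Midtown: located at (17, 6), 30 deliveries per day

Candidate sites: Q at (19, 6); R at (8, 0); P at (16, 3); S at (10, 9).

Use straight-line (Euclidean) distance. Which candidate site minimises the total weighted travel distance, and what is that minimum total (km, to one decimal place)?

S, total 1584.0 km

Total weighted distance at each candidate:
  Q (19, 6): total = 1588.4
  R (8, 0): total = 2600.2
  P (16, 3): total = 1640.3
  S (10, 9): total = 1584.0
Minimum is at S with total 1584.0 km.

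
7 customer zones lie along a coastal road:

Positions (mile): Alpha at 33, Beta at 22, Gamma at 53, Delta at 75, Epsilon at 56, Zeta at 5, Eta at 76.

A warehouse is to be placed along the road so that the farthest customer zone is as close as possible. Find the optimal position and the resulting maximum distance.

location 40.5, max distance 35.5

The 1-center on a line is the midpoint of the two extreme points: leftmost at 5, rightmost at 76.
Optimal location = (5 + 76)/2 = 40.5; maximum distance = (76 − 5)/2 = 35.5.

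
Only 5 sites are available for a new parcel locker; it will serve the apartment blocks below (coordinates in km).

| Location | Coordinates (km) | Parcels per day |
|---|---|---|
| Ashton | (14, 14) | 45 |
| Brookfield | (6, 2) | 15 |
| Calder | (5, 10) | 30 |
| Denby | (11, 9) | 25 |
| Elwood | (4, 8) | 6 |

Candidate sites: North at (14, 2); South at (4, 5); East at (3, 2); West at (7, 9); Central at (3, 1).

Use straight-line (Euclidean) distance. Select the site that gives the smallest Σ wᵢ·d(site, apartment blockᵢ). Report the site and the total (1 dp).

West, total 679.2 km

Total weighted distance at each candidate:
  North (14, 2): total = 1281.6
  South (4, 5): total = 1032.0
  East (3, 2): total = 1327.2
  West (7, 9): total = 679.2
  Central (3, 1): total = 1415.6
Minimum is at West with total 679.2 km.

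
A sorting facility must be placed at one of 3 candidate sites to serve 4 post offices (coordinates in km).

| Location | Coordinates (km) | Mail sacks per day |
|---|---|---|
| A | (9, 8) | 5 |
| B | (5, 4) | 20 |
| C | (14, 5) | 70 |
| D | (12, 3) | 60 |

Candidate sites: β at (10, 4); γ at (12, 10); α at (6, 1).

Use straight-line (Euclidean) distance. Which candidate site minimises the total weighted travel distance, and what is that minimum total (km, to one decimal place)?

Total weighted distance at each candidate:
  β (10, 4): total = 543.4
  γ (12, 10): total = 999.4
  α (6, 1): total = 1106.9
Minimum is at β with total 543.4 km.

β, total 543.4 km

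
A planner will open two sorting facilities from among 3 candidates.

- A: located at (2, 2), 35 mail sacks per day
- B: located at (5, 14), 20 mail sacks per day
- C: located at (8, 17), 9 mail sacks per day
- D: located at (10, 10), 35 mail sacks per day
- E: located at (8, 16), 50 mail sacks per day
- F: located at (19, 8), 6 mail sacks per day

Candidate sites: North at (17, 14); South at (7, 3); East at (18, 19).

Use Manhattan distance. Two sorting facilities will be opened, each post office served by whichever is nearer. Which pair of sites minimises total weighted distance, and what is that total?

Evaluate every pair (each demand assigned to the nearer of the two):
  {North, South}: total = 1506
  {South, East}: total = 1650
  {North, East}: total = 2276
Best pair: {North, South} with total 1506.

{North, South}, total 1506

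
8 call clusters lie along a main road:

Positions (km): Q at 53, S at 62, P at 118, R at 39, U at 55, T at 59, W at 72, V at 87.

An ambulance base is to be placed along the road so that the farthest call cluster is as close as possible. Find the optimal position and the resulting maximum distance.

The 1-center on a line is the midpoint of the two extreme points: leftmost at 39, rightmost at 118.
Optimal location = (39 + 118)/2 = 78.5; maximum distance = (118 − 39)/2 = 39.5.

location 78.5, max distance 39.5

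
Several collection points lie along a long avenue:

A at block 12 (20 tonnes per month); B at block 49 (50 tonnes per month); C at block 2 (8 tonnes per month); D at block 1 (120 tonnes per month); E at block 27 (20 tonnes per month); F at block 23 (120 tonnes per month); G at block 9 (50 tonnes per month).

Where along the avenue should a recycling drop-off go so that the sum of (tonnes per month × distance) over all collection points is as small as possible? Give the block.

For a sum of weighted absolute distances on a line, the optimum is the weighted median (not the mean). Total weight W = 388; half-weight = 194.
Sort by position and accumulate weight:
  block 1 (D, w=120) → cum 120
  block 2 (C, w=8) → cum 128
  block 9 (G, w=50) → cum 178
  block 12 (A, w=20) → cum 198  ≥ 194 → median here
  block 23 (F, w=120) → cum 318
  block 27 (E, w=20) → cum 338
  block 49 (B, w=50) → cum 388
Optimal location: block 12.

x = 12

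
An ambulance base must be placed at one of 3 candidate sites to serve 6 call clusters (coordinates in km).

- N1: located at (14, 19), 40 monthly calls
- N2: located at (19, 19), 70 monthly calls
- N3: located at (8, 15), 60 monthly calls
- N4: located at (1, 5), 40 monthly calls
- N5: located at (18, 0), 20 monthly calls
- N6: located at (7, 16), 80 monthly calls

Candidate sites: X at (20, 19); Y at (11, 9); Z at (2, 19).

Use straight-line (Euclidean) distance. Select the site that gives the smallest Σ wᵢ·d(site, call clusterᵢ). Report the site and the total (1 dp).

Y, total 3020.4 km

Total weighted distance at each candidate:
  X (20, 19): total = 3462.4
  Y (11, 9): total = 3020.4
  Z (2, 19): total = 3627.4
Minimum is at Y with total 3020.4 km.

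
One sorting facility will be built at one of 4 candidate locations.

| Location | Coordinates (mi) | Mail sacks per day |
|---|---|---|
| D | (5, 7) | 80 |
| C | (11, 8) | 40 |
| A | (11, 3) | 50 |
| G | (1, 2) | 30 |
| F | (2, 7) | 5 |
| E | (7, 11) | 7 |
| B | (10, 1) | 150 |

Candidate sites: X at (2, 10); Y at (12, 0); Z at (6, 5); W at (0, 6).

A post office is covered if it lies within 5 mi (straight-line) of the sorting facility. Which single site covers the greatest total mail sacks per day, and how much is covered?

Coverage radius r = 5 mi; a point is covered iff (Δx)²+(Δy)² ≤ 5² = 25.
  X (2, 10): covers {D, F} → 85
  Y (12, 0): covers {A, B} → 200
  Z (6, 5): covers {D, F} → 85
  W (0, 6): covers {G, F} → 35
Maximum coverage at Y: 200 mail sacks per day.

Y, covering 200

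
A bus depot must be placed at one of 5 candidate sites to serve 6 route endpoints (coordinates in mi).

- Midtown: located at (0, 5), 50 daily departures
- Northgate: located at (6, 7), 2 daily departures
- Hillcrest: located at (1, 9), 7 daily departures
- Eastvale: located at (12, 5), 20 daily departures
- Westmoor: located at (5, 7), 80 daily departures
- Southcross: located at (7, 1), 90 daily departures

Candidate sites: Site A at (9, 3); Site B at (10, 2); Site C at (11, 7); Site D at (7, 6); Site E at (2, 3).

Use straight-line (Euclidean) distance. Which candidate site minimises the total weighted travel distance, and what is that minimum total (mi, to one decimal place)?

Site D, total 1134.2 mi

Total weighted distance at each candidate:
  Site A (9, 3): total = 1320.2
  Site B (10, 2): total = 1537.0
  Site C (11, 7): total = 1814.1
  Site D (7, 6): total = 1134.2
  Site E (2, 3): total = 1283.9
Minimum is at Site D with total 1134.2 mi.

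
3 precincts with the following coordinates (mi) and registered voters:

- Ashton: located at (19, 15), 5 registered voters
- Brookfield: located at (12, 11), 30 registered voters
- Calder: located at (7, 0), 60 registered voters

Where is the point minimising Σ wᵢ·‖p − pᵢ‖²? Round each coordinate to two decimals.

The minimiser of Σwᵢ‖p−pᵢ‖² is the weighted centroid p* = (Σwᵢpᵢ)/(Σwᵢ).
Σwᵢ = 95.
Σwᵢxᵢ = 5·19 + 30·12 + 60·7 = 875.
Σwᵢyᵢ = 5·15 + 30·11 + 60·0 = 405.
x* = 875/95 = 9.21, y* = 405/95 = 4.26.

(9.21, 4.26)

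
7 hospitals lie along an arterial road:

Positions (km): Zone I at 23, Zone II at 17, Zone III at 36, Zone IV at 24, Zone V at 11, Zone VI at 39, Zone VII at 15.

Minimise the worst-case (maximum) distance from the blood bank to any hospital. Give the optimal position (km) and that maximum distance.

location 25, max distance 14

The 1-center on a line is the midpoint of the two extreme points: leftmost at 11, rightmost at 39.
Optimal location = (11 + 39)/2 = 25; maximum distance = (39 − 11)/2 = 14.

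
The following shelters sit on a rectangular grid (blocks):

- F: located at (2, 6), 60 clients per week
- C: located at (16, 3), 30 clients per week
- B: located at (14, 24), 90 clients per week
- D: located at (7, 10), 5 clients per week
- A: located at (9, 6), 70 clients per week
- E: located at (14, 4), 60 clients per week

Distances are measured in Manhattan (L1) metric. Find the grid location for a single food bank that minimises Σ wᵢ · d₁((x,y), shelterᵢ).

(14, 6)

Manhattan distance separates: Σwᵢ(|x−xᵢ|+|y−yᵢ|) = Σwᵢ|x−xᵢ| + Σwᵢ|y−yᵢ|, so x and y are optimised independently as 1-D weighted medians.
Total weight W = 315; half = 157.5.
x-coordinate, sorted with cumulative weight:
  x=2 (F, w=60) cum 60
  x=7 (D, w=5) cum 65
  x=9 (A, w=70) cum 135
  x=14 (B, w=90) cum 225  ← median
  x=14 (E, w=60) cum 285
  x=16 (C, w=30) cum 315
⇒ x* = 14
y-coordinate, sorted with cumulative weight:
  y=3 (C, w=30) cum 30
  y=4 (E, w=60) cum 90
  y=6 (F, w=60) cum 150
  y=6 (A, w=70) cum 220  ← median
  y=10 (D, w=5) cum 225
  y=24 (B, w=90) cum 315
⇒ y* = 6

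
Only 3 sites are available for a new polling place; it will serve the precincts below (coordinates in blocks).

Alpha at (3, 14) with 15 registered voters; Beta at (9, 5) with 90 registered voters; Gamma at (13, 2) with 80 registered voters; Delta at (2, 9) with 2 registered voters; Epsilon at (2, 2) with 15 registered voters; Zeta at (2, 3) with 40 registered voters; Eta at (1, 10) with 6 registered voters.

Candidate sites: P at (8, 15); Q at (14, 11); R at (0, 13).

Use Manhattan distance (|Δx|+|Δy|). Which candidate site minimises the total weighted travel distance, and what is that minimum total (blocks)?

Q, total 3227 blocks

Total weighted distance at each candidate:
  P (8, 15): total = 3621
  Q (14, 11): total = 3227
  R (0, 13): total = 4221
Minimum is at Q with total 3227 blocks.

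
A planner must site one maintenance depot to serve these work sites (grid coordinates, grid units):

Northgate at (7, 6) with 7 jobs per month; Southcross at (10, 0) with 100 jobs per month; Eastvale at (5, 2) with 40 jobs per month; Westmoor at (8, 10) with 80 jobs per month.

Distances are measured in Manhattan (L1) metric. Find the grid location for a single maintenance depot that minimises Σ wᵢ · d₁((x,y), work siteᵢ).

(8, 2)

Manhattan distance separates: Σwᵢ(|x−xᵢ|+|y−yᵢ|) = Σwᵢ|x−xᵢ| + Σwᵢ|y−yᵢ|, so x and y are optimised independently as 1-D weighted medians.
Total weight W = 227; half = 113.5.
x-coordinate, sorted with cumulative weight:
  x=5 (Eastvale, w=40) cum 40
  x=7 (Northgate, w=7) cum 47
  x=8 (Westmoor, w=80) cum 127  ← median
  x=10 (Southcross, w=100) cum 227
⇒ x* = 8
y-coordinate, sorted with cumulative weight:
  y=0 (Southcross, w=100) cum 100
  y=2 (Eastvale, w=40) cum 140  ← median
  y=6 (Northgate, w=7) cum 147
  y=10 (Westmoor, w=80) cum 227
⇒ y* = 2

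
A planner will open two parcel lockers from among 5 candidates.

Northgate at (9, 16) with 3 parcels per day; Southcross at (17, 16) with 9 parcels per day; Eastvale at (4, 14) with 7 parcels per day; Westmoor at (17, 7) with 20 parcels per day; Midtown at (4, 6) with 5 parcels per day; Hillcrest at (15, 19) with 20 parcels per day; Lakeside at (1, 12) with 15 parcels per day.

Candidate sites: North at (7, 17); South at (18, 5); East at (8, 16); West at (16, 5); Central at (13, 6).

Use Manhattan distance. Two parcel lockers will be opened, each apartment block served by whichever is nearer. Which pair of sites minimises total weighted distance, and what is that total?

Evaluate every pair (each demand assigned to the nearer of the two):
  {East, West}: total = 616
  {South, East}: total = 621
  {East, Central}: total = 636
  {North, West}: total = 640
  {North, South}: total = 645
  {North, Central}: total = 660
  {North, East}: total = 921
  {South, Central}: total = 944
  {West, Central}: total = 944
  {South, West}: total = 1064
Best pair: {East, West} with total 616.

{East, West}, total 616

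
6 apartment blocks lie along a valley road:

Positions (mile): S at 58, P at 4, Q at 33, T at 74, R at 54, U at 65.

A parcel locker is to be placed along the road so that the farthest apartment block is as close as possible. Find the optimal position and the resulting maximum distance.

location 39, max distance 35

The 1-center on a line is the midpoint of the two extreme points: leftmost at 4, rightmost at 74.
Optimal location = (4 + 74)/2 = 39; maximum distance = (74 − 4)/2 = 35.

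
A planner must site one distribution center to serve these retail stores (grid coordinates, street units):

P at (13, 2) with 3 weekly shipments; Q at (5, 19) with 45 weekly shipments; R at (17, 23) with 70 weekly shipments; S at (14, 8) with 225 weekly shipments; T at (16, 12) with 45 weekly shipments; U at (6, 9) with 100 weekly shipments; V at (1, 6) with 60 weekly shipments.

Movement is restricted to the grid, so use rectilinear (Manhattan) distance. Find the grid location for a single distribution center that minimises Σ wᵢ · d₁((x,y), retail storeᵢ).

(14, 8)

Manhattan distance separates: Σwᵢ(|x−xᵢ|+|y−yᵢ|) = Σwᵢ|x−xᵢ| + Σwᵢ|y−yᵢ|, so x and y are optimised independently as 1-D weighted medians.
Total weight W = 548; half = 274.
x-coordinate, sorted with cumulative weight:
  x=1 (V, w=60) cum 60
  x=5 (Q, w=45) cum 105
  x=6 (U, w=100) cum 205
  x=13 (P, w=3) cum 208
  x=14 (S, w=225) cum 433  ← median
  x=16 (T, w=45) cum 478
  x=17 (R, w=70) cum 548
⇒ x* = 14
y-coordinate, sorted with cumulative weight:
  y=2 (P, w=3) cum 3
  y=6 (V, w=60) cum 63
  y=8 (S, w=225) cum 288  ← median
  y=9 (U, w=100) cum 388
  y=12 (T, w=45) cum 433
  y=19 (Q, w=45) cum 478
  y=23 (R, w=70) cum 548
⇒ y* = 8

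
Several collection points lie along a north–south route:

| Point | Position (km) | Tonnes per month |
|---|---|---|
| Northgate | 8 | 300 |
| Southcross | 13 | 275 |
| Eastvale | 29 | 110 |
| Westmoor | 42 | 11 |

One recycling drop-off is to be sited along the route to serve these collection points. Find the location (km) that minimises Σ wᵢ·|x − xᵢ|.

x = 13

For a sum of weighted absolute distances on a line, the optimum is the weighted median (not the mean). Total weight W = 696; half-weight = 348.
Sort by position and accumulate weight:
  km 8 (Northgate, w=300) → cum 300
  km 13 (Southcross, w=275) → cum 575  ≥ 348 → median here
  km 29 (Eastvale, w=110) → cum 685
  km 42 (Westmoor, w=11) → cum 696
Optimal location: km 13.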